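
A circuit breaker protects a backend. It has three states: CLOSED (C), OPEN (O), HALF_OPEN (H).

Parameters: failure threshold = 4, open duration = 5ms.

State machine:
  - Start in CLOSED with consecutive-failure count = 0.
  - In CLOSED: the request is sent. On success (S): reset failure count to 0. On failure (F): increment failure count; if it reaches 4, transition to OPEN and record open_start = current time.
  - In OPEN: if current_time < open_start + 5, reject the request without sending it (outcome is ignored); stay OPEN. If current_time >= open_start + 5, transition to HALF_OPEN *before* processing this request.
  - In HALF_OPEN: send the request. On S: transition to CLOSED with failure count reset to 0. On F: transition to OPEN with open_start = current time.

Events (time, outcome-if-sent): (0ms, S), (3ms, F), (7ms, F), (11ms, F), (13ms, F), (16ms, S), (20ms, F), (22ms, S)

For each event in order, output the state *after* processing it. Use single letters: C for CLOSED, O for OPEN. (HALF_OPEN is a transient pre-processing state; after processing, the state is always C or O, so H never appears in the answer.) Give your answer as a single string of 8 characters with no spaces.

Answer: CCCCOOOO

Derivation:
State after each event:
  event#1 t=0ms outcome=S: state=CLOSED
  event#2 t=3ms outcome=F: state=CLOSED
  event#3 t=7ms outcome=F: state=CLOSED
  event#4 t=11ms outcome=F: state=CLOSED
  event#5 t=13ms outcome=F: state=OPEN
  event#6 t=16ms outcome=S: state=OPEN
  event#7 t=20ms outcome=F: state=OPEN
  event#8 t=22ms outcome=S: state=OPEN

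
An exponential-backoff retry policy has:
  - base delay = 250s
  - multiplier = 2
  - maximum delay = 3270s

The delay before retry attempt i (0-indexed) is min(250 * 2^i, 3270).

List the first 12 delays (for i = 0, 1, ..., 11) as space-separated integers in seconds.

Computing each delay:
  i=0: min(250*2^0, 3270) = 250
  i=1: min(250*2^1, 3270) = 500
  i=2: min(250*2^2, 3270) = 1000
  i=3: min(250*2^3, 3270) = 2000
  i=4: min(250*2^4, 3270) = 3270
  i=5: min(250*2^5, 3270) = 3270
  i=6: min(250*2^6, 3270) = 3270
  i=7: min(250*2^7, 3270) = 3270
  i=8: min(250*2^8, 3270) = 3270
  i=9: min(250*2^9, 3270) = 3270
  i=10: min(250*2^10, 3270) = 3270
  i=11: min(250*2^11, 3270) = 3270

Answer: 250 500 1000 2000 3270 3270 3270 3270 3270 3270 3270 3270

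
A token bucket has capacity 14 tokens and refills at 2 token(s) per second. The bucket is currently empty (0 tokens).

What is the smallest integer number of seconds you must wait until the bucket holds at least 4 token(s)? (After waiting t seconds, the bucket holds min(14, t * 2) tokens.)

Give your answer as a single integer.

Answer: 2

Derivation:
Need t * 2 >= 4, so t >= 4/2.
Smallest integer t = ceil(4/2) = 2.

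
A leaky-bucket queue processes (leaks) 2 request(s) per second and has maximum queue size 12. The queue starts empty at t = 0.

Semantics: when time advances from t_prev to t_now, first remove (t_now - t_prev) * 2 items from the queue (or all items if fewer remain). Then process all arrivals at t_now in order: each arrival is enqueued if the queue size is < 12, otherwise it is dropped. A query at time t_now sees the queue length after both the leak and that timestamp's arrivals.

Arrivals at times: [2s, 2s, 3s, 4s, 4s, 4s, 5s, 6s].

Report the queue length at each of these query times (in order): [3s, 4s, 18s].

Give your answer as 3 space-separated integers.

Answer: 1 3 0

Derivation:
Queue lengths at query times:
  query t=3s: backlog = 1
  query t=4s: backlog = 3
  query t=18s: backlog = 0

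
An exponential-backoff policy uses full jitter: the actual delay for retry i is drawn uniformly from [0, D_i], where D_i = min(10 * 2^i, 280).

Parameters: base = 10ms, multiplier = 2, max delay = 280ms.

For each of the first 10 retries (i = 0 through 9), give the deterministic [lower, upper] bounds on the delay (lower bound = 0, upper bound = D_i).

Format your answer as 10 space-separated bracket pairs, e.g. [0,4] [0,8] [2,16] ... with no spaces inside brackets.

Computing bounds per retry:
  i=0: D_i=min(10*2^0,280)=10, bounds=[0,10]
  i=1: D_i=min(10*2^1,280)=20, bounds=[0,20]
  i=2: D_i=min(10*2^2,280)=40, bounds=[0,40]
  i=3: D_i=min(10*2^3,280)=80, bounds=[0,80]
  i=4: D_i=min(10*2^4,280)=160, bounds=[0,160]
  i=5: D_i=min(10*2^5,280)=280, bounds=[0,280]
  i=6: D_i=min(10*2^6,280)=280, bounds=[0,280]
  i=7: D_i=min(10*2^7,280)=280, bounds=[0,280]
  i=8: D_i=min(10*2^8,280)=280, bounds=[0,280]
  i=9: D_i=min(10*2^9,280)=280, bounds=[0,280]

Answer: [0,10] [0,20] [0,40] [0,80] [0,160] [0,280] [0,280] [0,280] [0,280] [0,280]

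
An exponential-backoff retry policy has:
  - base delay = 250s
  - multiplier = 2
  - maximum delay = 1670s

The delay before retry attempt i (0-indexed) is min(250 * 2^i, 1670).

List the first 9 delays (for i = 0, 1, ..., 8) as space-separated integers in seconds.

Answer: 250 500 1000 1670 1670 1670 1670 1670 1670

Derivation:
Computing each delay:
  i=0: min(250*2^0, 1670) = 250
  i=1: min(250*2^1, 1670) = 500
  i=2: min(250*2^2, 1670) = 1000
  i=3: min(250*2^3, 1670) = 1670
  i=4: min(250*2^4, 1670) = 1670
  i=5: min(250*2^5, 1670) = 1670
  i=6: min(250*2^6, 1670) = 1670
  i=7: min(250*2^7, 1670) = 1670
  i=8: min(250*2^8, 1670) = 1670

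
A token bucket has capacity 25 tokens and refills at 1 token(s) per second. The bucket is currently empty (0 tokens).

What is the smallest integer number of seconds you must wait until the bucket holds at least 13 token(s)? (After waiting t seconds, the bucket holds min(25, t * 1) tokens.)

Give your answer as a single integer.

Answer: 13

Derivation:
Need t * 1 >= 13, so t >= 13/1.
Smallest integer t = ceil(13/1) = 13.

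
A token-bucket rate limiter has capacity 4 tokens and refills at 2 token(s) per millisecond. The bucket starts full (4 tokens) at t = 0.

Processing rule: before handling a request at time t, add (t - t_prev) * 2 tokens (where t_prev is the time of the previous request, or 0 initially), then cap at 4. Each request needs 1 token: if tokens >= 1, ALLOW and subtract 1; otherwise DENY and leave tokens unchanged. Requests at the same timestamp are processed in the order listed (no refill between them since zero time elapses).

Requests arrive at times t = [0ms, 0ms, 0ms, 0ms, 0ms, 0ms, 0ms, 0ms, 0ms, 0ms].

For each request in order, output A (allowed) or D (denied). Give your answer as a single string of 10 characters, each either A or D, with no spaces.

Simulating step by step:
  req#1 t=0ms: ALLOW
  req#2 t=0ms: ALLOW
  req#3 t=0ms: ALLOW
  req#4 t=0ms: ALLOW
  req#5 t=0ms: DENY
  req#6 t=0ms: DENY
  req#7 t=0ms: DENY
  req#8 t=0ms: DENY
  req#9 t=0ms: DENY
  req#10 t=0ms: DENY

Answer: AAAADDDDDD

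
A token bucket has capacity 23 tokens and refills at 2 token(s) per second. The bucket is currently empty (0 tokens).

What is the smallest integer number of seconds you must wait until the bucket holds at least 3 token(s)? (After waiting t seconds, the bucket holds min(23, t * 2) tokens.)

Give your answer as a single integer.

Need t * 2 >= 3, so t >= 3/2.
Smallest integer t = ceil(3/2) = 2.

Answer: 2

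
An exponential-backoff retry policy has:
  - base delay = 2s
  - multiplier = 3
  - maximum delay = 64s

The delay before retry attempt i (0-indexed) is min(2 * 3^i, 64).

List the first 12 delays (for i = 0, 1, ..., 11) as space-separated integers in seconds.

Answer: 2 6 18 54 64 64 64 64 64 64 64 64

Derivation:
Computing each delay:
  i=0: min(2*3^0, 64) = 2
  i=1: min(2*3^1, 64) = 6
  i=2: min(2*3^2, 64) = 18
  i=3: min(2*3^3, 64) = 54
  i=4: min(2*3^4, 64) = 64
  i=5: min(2*3^5, 64) = 64
  i=6: min(2*3^6, 64) = 64
  i=7: min(2*3^7, 64) = 64
  i=8: min(2*3^8, 64) = 64
  i=9: min(2*3^9, 64) = 64
  i=10: min(2*3^10, 64) = 64
  i=11: min(2*3^11, 64) = 64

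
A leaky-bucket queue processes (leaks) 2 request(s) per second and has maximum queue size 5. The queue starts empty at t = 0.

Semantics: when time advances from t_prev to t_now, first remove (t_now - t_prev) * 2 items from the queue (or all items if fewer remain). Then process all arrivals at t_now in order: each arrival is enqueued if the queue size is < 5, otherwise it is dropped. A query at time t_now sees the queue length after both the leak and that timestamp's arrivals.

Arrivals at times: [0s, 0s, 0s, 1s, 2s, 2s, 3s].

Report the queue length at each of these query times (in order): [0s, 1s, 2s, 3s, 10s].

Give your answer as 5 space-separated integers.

Answer: 3 2 2 1 0

Derivation:
Queue lengths at query times:
  query t=0s: backlog = 3
  query t=1s: backlog = 2
  query t=2s: backlog = 2
  query t=3s: backlog = 1
  query t=10s: backlog = 0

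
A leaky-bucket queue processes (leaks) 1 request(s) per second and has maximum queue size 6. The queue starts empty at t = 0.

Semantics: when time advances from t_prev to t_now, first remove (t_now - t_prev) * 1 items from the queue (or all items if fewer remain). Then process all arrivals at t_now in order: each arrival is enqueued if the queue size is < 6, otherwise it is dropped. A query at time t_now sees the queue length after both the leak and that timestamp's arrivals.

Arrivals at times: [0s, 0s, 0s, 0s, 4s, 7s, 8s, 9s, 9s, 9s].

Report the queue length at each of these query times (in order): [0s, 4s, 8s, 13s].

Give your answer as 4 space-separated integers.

Answer: 4 1 1 0

Derivation:
Queue lengths at query times:
  query t=0s: backlog = 4
  query t=4s: backlog = 1
  query t=8s: backlog = 1
  query t=13s: backlog = 0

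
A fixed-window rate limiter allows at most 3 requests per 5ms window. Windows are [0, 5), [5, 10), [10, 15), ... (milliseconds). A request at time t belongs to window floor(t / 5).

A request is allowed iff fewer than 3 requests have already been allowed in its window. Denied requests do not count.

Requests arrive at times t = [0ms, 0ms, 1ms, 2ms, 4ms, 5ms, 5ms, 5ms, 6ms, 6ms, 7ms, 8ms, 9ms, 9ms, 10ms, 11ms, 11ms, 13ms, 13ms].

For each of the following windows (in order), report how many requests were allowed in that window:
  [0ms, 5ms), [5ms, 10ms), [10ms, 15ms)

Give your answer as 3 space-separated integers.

Answer: 3 3 3

Derivation:
Processing requests:
  req#1 t=0ms (window 0): ALLOW
  req#2 t=0ms (window 0): ALLOW
  req#3 t=1ms (window 0): ALLOW
  req#4 t=2ms (window 0): DENY
  req#5 t=4ms (window 0): DENY
  req#6 t=5ms (window 1): ALLOW
  req#7 t=5ms (window 1): ALLOW
  req#8 t=5ms (window 1): ALLOW
  req#9 t=6ms (window 1): DENY
  req#10 t=6ms (window 1): DENY
  req#11 t=7ms (window 1): DENY
  req#12 t=8ms (window 1): DENY
  req#13 t=9ms (window 1): DENY
  req#14 t=9ms (window 1): DENY
  req#15 t=10ms (window 2): ALLOW
  req#16 t=11ms (window 2): ALLOW
  req#17 t=11ms (window 2): ALLOW
  req#18 t=13ms (window 2): DENY
  req#19 t=13ms (window 2): DENY

Allowed counts by window: 3 3 3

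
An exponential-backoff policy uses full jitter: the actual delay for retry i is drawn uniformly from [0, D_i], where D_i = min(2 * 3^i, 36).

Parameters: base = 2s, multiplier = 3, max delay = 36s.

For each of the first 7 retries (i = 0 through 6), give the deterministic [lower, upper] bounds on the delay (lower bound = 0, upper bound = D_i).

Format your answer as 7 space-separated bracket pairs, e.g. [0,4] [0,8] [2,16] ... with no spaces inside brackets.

Computing bounds per retry:
  i=0: D_i=min(2*3^0,36)=2, bounds=[0,2]
  i=1: D_i=min(2*3^1,36)=6, bounds=[0,6]
  i=2: D_i=min(2*3^2,36)=18, bounds=[0,18]
  i=3: D_i=min(2*3^3,36)=36, bounds=[0,36]
  i=4: D_i=min(2*3^4,36)=36, bounds=[0,36]
  i=5: D_i=min(2*3^5,36)=36, bounds=[0,36]
  i=6: D_i=min(2*3^6,36)=36, bounds=[0,36]

Answer: [0,2] [0,6] [0,18] [0,36] [0,36] [0,36] [0,36]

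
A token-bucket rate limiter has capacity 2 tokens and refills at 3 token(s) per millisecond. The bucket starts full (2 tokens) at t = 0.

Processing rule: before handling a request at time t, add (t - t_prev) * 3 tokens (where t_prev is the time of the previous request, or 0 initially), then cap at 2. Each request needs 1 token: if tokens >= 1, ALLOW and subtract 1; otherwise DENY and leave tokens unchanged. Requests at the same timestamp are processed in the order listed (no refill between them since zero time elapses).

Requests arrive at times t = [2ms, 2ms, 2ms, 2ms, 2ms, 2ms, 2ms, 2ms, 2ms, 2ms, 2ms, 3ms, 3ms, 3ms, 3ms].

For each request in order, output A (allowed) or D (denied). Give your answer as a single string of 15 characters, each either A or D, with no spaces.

Simulating step by step:
  req#1 t=2ms: ALLOW
  req#2 t=2ms: ALLOW
  req#3 t=2ms: DENY
  req#4 t=2ms: DENY
  req#5 t=2ms: DENY
  req#6 t=2ms: DENY
  req#7 t=2ms: DENY
  req#8 t=2ms: DENY
  req#9 t=2ms: DENY
  req#10 t=2ms: DENY
  req#11 t=2ms: DENY
  req#12 t=3ms: ALLOW
  req#13 t=3ms: ALLOW
  req#14 t=3ms: DENY
  req#15 t=3ms: DENY

Answer: AADDDDDDDDDAADD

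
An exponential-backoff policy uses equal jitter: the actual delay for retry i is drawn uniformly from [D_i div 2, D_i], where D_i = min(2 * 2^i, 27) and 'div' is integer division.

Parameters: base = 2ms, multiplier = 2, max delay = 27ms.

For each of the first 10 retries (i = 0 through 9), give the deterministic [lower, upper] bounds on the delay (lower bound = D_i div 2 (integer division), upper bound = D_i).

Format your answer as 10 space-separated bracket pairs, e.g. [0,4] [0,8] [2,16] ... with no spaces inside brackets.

Computing bounds per retry:
  i=0: D_i=min(2*2^0,27)=2, bounds=[1,2]
  i=1: D_i=min(2*2^1,27)=4, bounds=[2,4]
  i=2: D_i=min(2*2^2,27)=8, bounds=[4,8]
  i=3: D_i=min(2*2^3,27)=16, bounds=[8,16]
  i=4: D_i=min(2*2^4,27)=27, bounds=[13,27]
  i=5: D_i=min(2*2^5,27)=27, bounds=[13,27]
  i=6: D_i=min(2*2^6,27)=27, bounds=[13,27]
  i=7: D_i=min(2*2^7,27)=27, bounds=[13,27]
  i=8: D_i=min(2*2^8,27)=27, bounds=[13,27]
  i=9: D_i=min(2*2^9,27)=27, bounds=[13,27]

Answer: [1,2] [2,4] [4,8] [8,16] [13,27] [13,27] [13,27] [13,27] [13,27] [13,27]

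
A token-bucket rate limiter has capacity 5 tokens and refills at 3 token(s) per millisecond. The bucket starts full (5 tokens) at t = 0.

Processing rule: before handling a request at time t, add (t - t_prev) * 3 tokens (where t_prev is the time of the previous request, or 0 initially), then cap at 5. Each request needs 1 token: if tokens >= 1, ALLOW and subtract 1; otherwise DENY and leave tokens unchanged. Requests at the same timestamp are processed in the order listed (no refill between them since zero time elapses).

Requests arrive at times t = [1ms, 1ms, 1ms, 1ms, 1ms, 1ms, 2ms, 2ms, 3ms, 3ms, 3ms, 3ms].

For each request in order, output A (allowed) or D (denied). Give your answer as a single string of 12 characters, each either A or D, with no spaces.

Answer: AAAAADAAAAAA

Derivation:
Simulating step by step:
  req#1 t=1ms: ALLOW
  req#2 t=1ms: ALLOW
  req#3 t=1ms: ALLOW
  req#4 t=1ms: ALLOW
  req#5 t=1ms: ALLOW
  req#6 t=1ms: DENY
  req#7 t=2ms: ALLOW
  req#8 t=2ms: ALLOW
  req#9 t=3ms: ALLOW
  req#10 t=3ms: ALLOW
  req#11 t=3ms: ALLOW
  req#12 t=3ms: ALLOW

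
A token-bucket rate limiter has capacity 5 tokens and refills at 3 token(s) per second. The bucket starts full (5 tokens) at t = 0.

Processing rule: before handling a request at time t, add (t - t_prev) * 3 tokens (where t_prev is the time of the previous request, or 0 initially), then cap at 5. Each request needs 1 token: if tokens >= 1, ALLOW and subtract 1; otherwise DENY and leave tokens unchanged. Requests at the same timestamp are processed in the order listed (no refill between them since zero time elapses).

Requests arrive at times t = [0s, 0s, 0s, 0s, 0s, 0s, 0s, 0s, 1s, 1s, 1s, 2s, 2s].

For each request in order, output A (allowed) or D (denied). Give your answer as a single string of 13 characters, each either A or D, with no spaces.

Answer: AAAAADDDAAAAA

Derivation:
Simulating step by step:
  req#1 t=0s: ALLOW
  req#2 t=0s: ALLOW
  req#3 t=0s: ALLOW
  req#4 t=0s: ALLOW
  req#5 t=0s: ALLOW
  req#6 t=0s: DENY
  req#7 t=0s: DENY
  req#8 t=0s: DENY
  req#9 t=1s: ALLOW
  req#10 t=1s: ALLOW
  req#11 t=1s: ALLOW
  req#12 t=2s: ALLOW
  req#13 t=2s: ALLOW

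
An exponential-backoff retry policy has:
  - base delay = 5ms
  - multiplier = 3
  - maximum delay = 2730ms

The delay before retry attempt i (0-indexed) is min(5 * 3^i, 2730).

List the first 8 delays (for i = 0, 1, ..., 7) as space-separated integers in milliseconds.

Computing each delay:
  i=0: min(5*3^0, 2730) = 5
  i=1: min(5*3^1, 2730) = 15
  i=2: min(5*3^2, 2730) = 45
  i=3: min(5*3^3, 2730) = 135
  i=4: min(5*3^4, 2730) = 405
  i=5: min(5*3^5, 2730) = 1215
  i=6: min(5*3^6, 2730) = 2730
  i=7: min(5*3^7, 2730) = 2730

Answer: 5 15 45 135 405 1215 2730 2730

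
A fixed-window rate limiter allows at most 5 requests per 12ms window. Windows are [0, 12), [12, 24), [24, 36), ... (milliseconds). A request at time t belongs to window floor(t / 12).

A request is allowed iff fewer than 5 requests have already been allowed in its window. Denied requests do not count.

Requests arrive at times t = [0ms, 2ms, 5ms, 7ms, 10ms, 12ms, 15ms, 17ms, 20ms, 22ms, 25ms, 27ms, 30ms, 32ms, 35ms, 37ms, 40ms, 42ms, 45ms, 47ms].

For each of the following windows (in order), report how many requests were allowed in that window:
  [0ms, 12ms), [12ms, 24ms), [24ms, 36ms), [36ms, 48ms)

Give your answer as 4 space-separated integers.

Processing requests:
  req#1 t=0ms (window 0): ALLOW
  req#2 t=2ms (window 0): ALLOW
  req#3 t=5ms (window 0): ALLOW
  req#4 t=7ms (window 0): ALLOW
  req#5 t=10ms (window 0): ALLOW
  req#6 t=12ms (window 1): ALLOW
  req#7 t=15ms (window 1): ALLOW
  req#8 t=17ms (window 1): ALLOW
  req#9 t=20ms (window 1): ALLOW
  req#10 t=22ms (window 1): ALLOW
  req#11 t=25ms (window 2): ALLOW
  req#12 t=27ms (window 2): ALLOW
  req#13 t=30ms (window 2): ALLOW
  req#14 t=32ms (window 2): ALLOW
  req#15 t=35ms (window 2): ALLOW
  req#16 t=37ms (window 3): ALLOW
  req#17 t=40ms (window 3): ALLOW
  req#18 t=42ms (window 3): ALLOW
  req#19 t=45ms (window 3): ALLOW
  req#20 t=47ms (window 3): ALLOW

Allowed counts by window: 5 5 5 5

Answer: 5 5 5 5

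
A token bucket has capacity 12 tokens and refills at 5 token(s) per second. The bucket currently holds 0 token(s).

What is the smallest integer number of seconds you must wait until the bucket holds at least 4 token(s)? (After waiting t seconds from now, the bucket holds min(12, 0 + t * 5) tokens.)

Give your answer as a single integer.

Answer: 1

Derivation:
Need 0 + t * 5 >= 4, so t >= 4/5.
Smallest integer t = ceil(4/5) = 1.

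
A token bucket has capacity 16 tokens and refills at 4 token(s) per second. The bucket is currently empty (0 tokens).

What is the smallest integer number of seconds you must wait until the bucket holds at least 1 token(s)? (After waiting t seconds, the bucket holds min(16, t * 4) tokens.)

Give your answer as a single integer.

Answer: 1

Derivation:
Need t * 4 >= 1, so t >= 1/4.
Smallest integer t = ceil(1/4) = 1.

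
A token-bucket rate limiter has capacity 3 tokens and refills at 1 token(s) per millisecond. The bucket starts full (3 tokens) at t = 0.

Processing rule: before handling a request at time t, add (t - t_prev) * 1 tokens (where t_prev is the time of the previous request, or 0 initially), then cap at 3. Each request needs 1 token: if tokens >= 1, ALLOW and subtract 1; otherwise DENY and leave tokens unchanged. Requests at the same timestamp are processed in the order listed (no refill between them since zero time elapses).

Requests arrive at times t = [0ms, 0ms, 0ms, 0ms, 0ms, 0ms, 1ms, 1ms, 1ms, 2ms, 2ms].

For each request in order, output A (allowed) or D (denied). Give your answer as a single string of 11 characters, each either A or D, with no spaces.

Simulating step by step:
  req#1 t=0ms: ALLOW
  req#2 t=0ms: ALLOW
  req#3 t=0ms: ALLOW
  req#4 t=0ms: DENY
  req#5 t=0ms: DENY
  req#6 t=0ms: DENY
  req#7 t=1ms: ALLOW
  req#8 t=1ms: DENY
  req#9 t=1ms: DENY
  req#10 t=2ms: ALLOW
  req#11 t=2ms: DENY

Answer: AAADDDADDAD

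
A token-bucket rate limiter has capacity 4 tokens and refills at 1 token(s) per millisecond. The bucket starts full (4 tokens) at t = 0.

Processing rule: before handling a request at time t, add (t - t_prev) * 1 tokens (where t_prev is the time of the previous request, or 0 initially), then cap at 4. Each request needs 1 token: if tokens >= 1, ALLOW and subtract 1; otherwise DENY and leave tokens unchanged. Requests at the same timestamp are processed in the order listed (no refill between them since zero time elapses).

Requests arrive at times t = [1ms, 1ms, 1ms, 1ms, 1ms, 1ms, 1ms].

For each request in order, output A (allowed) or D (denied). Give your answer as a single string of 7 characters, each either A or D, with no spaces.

Answer: AAAADDD

Derivation:
Simulating step by step:
  req#1 t=1ms: ALLOW
  req#2 t=1ms: ALLOW
  req#3 t=1ms: ALLOW
  req#4 t=1ms: ALLOW
  req#5 t=1ms: DENY
  req#6 t=1ms: DENY
  req#7 t=1ms: DENY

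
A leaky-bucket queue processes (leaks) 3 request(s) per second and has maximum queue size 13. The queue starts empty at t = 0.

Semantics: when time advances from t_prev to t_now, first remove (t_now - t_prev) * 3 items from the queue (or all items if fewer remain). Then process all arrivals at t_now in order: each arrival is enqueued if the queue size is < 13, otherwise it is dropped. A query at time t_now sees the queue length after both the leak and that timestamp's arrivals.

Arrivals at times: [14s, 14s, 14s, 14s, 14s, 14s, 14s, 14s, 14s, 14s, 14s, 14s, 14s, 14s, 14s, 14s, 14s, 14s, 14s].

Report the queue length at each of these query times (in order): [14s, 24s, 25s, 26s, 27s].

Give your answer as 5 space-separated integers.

Answer: 13 0 0 0 0

Derivation:
Queue lengths at query times:
  query t=14s: backlog = 13
  query t=24s: backlog = 0
  query t=25s: backlog = 0
  query t=26s: backlog = 0
  query t=27s: backlog = 0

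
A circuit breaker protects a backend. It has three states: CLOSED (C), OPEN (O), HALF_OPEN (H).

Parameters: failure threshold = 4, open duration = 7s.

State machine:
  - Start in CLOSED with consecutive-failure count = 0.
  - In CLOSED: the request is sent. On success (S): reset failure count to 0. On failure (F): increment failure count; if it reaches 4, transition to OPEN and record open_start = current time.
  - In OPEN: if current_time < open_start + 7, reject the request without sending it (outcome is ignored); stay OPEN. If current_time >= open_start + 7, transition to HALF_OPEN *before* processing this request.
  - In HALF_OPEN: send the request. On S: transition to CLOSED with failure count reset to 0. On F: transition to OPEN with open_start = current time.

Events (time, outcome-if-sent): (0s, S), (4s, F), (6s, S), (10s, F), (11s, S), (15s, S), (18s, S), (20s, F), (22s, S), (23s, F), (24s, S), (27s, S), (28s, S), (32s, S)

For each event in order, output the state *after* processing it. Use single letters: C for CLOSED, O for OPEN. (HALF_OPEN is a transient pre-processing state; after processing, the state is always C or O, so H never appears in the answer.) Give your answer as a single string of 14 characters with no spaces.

State after each event:
  event#1 t=0s outcome=S: state=CLOSED
  event#2 t=4s outcome=F: state=CLOSED
  event#3 t=6s outcome=S: state=CLOSED
  event#4 t=10s outcome=F: state=CLOSED
  event#5 t=11s outcome=S: state=CLOSED
  event#6 t=15s outcome=S: state=CLOSED
  event#7 t=18s outcome=S: state=CLOSED
  event#8 t=20s outcome=F: state=CLOSED
  event#9 t=22s outcome=S: state=CLOSED
  event#10 t=23s outcome=F: state=CLOSED
  event#11 t=24s outcome=S: state=CLOSED
  event#12 t=27s outcome=S: state=CLOSED
  event#13 t=28s outcome=S: state=CLOSED
  event#14 t=32s outcome=S: state=CLOSED

Answer: CCCCCCCCCCCCCC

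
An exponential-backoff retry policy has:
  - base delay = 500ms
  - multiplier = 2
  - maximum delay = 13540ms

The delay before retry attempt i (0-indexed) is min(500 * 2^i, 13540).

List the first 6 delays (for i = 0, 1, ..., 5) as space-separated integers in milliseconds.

Computing each delay:
  i=0: min(500*2^0, 13540) = 500
  i=1: min(500*2^1, 13540) = 1000
  i=2: min(500*2^2, 13540) = 2000
  i=3: min(500*2^3, 13540) = 4000
  i=4: min(500*2^4, 13540) = 8000
  i=5: min(500*2^5, 13540) = 13540

Answer: 500 1000 2000 4000 8000 13540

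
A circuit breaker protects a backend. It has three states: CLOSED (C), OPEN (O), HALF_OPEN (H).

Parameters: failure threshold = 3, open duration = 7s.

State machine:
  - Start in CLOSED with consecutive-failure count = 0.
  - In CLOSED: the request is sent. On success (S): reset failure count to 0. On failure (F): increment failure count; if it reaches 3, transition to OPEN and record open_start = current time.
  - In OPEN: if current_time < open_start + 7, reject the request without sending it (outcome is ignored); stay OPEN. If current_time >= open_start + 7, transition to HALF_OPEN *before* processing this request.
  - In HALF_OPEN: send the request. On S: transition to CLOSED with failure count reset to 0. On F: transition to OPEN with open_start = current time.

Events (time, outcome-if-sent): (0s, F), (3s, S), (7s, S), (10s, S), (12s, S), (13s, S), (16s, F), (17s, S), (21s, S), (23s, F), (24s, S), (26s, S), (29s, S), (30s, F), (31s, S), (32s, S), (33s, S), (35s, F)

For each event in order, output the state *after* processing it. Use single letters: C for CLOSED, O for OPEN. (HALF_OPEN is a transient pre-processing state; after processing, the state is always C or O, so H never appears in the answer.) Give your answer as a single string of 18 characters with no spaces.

Answer: CCCCCCCCCCCCCCCCCC

Derivation:
State after each event:
  event#1 t=0s outcome=F: state=CLOSED
  event#2 t=3s outcome=S: state=CLOSED
  event#3 t=7s outcome=S: state=CLOSED
  event#4 t=10s outcome=S: state=CLOSED
  event#5 t=12s outcome=S: state=CLOSED
  event#6 t=13s outcome=S: state=CLOSED
  event#7 t=16s outcome=F: state=CLOSED
  event#8 t=17s outcome=S: state=CLOSED
  event#9 t=21s outcome=S: state=CLOSED
  event#10 t=23s outcome=F: state=CLOSED
  event#11 t=24s outcome=S: state=CLOSED
  event#12 t=26s outcome=S: state=CLOSED
  event#13 t=29s outcome=S: state=CLOSED
  event#14 t=30s outcome=F: state=CLOSED
  event#15 t=31s outcome=S: state=CLOSED
  event#16 t=32s outcome=S: state=CLOSED
  event#17 t=33s outcome=S: state=CLOSED
  event#18 t=35s outcome=F: state=CLOSED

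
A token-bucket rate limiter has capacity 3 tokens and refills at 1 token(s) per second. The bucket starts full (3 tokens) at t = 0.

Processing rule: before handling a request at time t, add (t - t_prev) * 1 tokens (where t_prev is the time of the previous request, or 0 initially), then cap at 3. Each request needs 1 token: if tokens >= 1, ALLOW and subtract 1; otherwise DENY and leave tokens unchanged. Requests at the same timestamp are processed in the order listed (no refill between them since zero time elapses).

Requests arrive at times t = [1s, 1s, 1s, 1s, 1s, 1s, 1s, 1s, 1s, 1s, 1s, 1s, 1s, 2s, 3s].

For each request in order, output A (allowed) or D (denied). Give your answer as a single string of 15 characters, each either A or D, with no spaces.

Simulating step by step:
  req#1 t=1s: ALLOW
  req#2 t=1s: ALLOW
  req#3 t=1s: ALLOW
  req#4 t=1s: DENY
  req#5 t=1s: DENY
  req#6 t=1s: DENY
  req#7 t=1s: DENY
  req#8 t=1s: DENY
  req#9 t=1s: DENY
  req#10 t=1s: DENY
  req#11 t=1s: DENY
  req#12 t=1s: DENY
  req#13 t=1s: DENY
  req#14 t=2s: ALLOW
  req#15 t=3s: ALLOW

Answer: AAADDDDDDDDDDAA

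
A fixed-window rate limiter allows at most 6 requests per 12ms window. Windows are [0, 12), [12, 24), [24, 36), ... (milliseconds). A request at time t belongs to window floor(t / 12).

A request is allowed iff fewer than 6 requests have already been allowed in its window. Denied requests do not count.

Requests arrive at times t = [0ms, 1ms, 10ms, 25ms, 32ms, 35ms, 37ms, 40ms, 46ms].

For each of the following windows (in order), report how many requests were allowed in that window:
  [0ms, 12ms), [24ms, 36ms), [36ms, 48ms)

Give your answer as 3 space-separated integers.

Answer: 3 3 3

Derivation:
Processing requests:
  req#1 t=0ms (window 0): ALLOW
  req#2 t=1ms (window 0): ALLOW
  req#3 t=10ms (window 0): ALLOW
  req#4 t=25ms (window 2): ALLOW
  req#5 t=32ms (window 2): ALLOW
  req#6 t=35ms (window 2): ALLOW
  req#7 t=37ms (window 3): ALLOW
  req#8 t=40ms (window 3): ALLOW
  req#9 t=46ms (window 3): ALLOW

Allowed counts by window: 3 3 3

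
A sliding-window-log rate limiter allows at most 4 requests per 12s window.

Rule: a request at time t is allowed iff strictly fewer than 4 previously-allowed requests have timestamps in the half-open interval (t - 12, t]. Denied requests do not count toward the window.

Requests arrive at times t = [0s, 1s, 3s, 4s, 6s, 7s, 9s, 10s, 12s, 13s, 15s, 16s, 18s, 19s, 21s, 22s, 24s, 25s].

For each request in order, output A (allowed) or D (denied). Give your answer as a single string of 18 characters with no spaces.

Answer: AAAADDDDAAAADDDDAA

Derivation:
Tracking allowed requests in the window:
  req#1 t=0s: ALLOW
  req#2 t=1s: ALLOW
  req#3 t=3s: ALLOW
  req#4 t=4s: ALLOW
  req#5 t=6s: DENY
  req#6 t=7s: DENY
  req#7 t=9s: DENY
  req#8 t=10s: DENY
  req#9 t=12s: ALLOW
  req#10 t=13s: ALLOW
  req#11 t=15s: ALLOW
  req#12 t=16s: ALLOW
  req#13 t=18s: DENY
  req#14 t=19s: DENY
  req#15 t=21s: DENY
  req#16 t=22s: DENY
  req#17 t=24s: ALLOW
  req#18 t=25s: ALLOW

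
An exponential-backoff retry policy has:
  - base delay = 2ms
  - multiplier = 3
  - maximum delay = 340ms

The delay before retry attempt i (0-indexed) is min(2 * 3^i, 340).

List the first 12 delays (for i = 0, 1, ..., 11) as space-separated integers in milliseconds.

Computing each delay:
  i=0: min(2*3^0, 340) = 2
  i=1: min(2*3^1, 340) = 6
  i=2: min(2*3^2, 340) = 18
  i=3: min(2*3^3, 340) = 54
  i=4: min(2*3^4, 340) = 162
  i=5: min(2*3^5, 340) = 340
  i=6: min(2*3^6, 340) = 340
  i=7: min(2*3^7, 340) = 340
  i=8: min(2*3^8, 340) = 340
  i=9: min(2*3^9, 340) = 340
  i=10: min(2*3^10, 340) = 340
  i=11: min(2*3^11, 340) = 340

Answer: 2 6 18 54 162 340 340 340 340 340 340 340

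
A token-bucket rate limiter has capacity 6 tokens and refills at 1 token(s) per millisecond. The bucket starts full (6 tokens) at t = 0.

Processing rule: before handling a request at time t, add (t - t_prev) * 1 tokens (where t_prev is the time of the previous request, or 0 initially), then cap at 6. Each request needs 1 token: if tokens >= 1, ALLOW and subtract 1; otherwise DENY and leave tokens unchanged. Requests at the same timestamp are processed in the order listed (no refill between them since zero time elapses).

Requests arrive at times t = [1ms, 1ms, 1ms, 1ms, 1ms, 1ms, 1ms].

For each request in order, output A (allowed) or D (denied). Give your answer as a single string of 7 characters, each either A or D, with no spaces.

Simulating step by step:
  req#1 t=1ms: ALLOW
  req#2 t=1ms: ALLOW
  req#3 t=1ms: ALLOW
  req#4 t=1ms: ALLOW
  req#5 t=1ms: ALLOW
  req#6 t=1ms: ALLOW
  req#7 t=1ms: DENY

Answer: AAAAAAD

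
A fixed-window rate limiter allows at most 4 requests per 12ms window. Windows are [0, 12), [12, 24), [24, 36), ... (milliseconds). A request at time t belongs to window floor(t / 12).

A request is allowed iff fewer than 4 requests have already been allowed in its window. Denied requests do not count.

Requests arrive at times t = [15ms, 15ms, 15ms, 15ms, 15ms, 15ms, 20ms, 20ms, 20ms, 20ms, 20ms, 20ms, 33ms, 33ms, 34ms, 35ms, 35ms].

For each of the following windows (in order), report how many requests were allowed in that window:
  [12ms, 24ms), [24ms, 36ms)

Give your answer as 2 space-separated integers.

Processing requests:
  req#1 t=15ms (window 1): ALLOW
  req#2 t=15ms (window 1): ALLOW
  req#3 t=15ms (window 1): ALLOW
  req#4 t=15ms (window 1): ALLOW
  req#5 t=15ms (window 1): DENY
  req#6 t=15ms (window 1): DENY
  req#7 t=20ms (window 1): DENY
  req#8 t=20ms (window 1): DENY
  req#9 t=20ms (window 1): DENY
  req#10 t=20ms (window 1): DENY
  req#11 t=20ms (window 1): DENY
  req#12 t=20ms (window 1): DENY
  req#13 t=33ms (window 2): ALLOW
  req#14 t=33ms (window 2): ALLOW
  req#15 t=34ms (window 2): ALLOW
  req#16 t=35ms (window 2): ALLOW
  req#17 t=35ms (window 2): DENY

Allowed counts by window: 4 4

Answer: 4 4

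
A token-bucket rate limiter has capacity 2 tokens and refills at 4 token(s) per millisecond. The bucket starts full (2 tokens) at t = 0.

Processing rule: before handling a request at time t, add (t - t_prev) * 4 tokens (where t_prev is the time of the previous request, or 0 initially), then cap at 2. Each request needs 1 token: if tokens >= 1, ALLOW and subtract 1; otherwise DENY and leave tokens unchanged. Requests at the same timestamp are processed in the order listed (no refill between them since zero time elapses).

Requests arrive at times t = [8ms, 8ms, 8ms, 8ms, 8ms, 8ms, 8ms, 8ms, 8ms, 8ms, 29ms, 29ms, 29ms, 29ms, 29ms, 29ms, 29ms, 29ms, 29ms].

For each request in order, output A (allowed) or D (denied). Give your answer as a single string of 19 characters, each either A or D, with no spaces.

Answer: AADDDDDDDDAADDDDDDD

Derivation:
Simulating step by step:
  req#1 t=8ms: ALLOW
  req#2 t=8ms: ALLOW
  req#3 t=8ms: DENY
  req#4 t=8ms: DENY
  req#5 t=8ms: DENY
  req#6 t=8ms: DENY
  req#7 t=8ms: DENY
  req#8 t=8ms: DENY
  req#9 t=8ms: DENY
  req#10 t=8ms: DENY
  req#11 t=29ms: ALLOW
  req#12 t=29ms: ALLOW
  req#13 t=29ms: DENY
  req#14 t=29ms: DENY
  req#15 t=29ms: DENY
  req#16 t=29ms: DENY
  req#17 t=29ms: DENY
  req#18 t=29ms: DENY
  req#19 t=29ms: DENY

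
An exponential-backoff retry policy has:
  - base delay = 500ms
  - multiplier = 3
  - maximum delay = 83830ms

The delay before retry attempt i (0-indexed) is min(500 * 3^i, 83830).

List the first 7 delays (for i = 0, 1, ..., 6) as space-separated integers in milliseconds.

Computing each delay:
  i=0: min(500*3^0, 83830) = 500
  i=1: min(500*3^1, 83830) = 1500
  i=2: min(500*3^2, 83830) = 4500
  i=3: min(500*3^3, 83830) = 13500
  i=4: min(500*3^4, 83830) = 40500
  i=5: min(500*3^5, 83830) = 83830
  i=6: min(500*3^6, 83830) = 83830

Answer: 500 1500 4500 13500 40500 83830 83830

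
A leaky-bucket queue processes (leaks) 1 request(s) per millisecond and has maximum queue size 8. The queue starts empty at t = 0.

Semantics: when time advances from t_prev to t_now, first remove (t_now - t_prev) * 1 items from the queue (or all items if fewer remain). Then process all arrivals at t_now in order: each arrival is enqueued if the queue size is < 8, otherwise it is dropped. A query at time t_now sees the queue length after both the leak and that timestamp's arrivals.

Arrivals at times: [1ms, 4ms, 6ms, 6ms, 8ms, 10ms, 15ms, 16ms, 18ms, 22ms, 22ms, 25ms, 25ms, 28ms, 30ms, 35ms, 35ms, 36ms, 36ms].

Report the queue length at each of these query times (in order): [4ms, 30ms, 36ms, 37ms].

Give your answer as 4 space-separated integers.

Queue lengths at query times:
  query t=4ms: backlog = 1
  query t=30ms: backlog = 1
  query t=36ms: backlog = 3
  query t=37ms: backlog = 2

Answer: 1 1 3 2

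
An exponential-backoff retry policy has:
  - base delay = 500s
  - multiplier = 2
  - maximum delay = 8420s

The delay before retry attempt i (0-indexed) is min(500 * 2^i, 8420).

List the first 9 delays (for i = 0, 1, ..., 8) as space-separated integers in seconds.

Computing each delay:
  i=0: min(500*2^0, 8420) = 500
  i=1: min(500*2^1, 8420) = 1000
  i=2: min(500*2^2, 8420) = 2000
  i=3: min(500*2^3, 8420) = 4000
  i=4: min(500*2^4, 8420) = 8000
  i=5: min(500*2^5, 8420) = 8420
  i=6: min(500*2^6, 8420) = 8420
  i=7: min(500*2^7, 8420) = 8420
  i=8: min(500*2^8, 8420) = 8420

Answer: 500 1000 2000 4000 8000 8420 8420 8420 8420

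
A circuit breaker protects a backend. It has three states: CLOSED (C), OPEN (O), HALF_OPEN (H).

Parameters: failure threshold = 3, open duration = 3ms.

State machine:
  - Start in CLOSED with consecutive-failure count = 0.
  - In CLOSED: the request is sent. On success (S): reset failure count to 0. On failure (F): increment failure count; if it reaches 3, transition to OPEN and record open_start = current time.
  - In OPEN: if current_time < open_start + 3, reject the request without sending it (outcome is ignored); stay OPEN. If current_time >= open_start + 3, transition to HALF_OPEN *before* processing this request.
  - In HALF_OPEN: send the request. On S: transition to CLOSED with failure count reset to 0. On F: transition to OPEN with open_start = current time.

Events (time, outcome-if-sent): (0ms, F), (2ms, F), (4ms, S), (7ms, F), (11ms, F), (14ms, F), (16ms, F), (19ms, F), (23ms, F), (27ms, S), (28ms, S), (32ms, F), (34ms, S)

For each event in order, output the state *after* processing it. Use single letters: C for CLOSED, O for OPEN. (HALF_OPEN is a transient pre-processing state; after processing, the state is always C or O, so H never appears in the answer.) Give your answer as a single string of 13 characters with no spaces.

State after each event:
  event#1 t=0ms outcome=F: state=CLOSED
  event#2 t=2ms outcome=F: state=CLOSED
  event#3 t=4ms outcome=S: state=CLOSED
  event#4 t=7ms outcome=F: state=CLOSED
  event#5 t=11ms outcome=F: state=CLOSED
  event#6 t=14ms outcome=F: state=OPEN
  event#7 t=16ms outcome=F: state=OPEN
  event#8 t=19ms outcome=F: state=OPEN
  event#9 t=23ms outcome=F: state=OPEN
  event#10 t=27ms outcome=S: state=CLOSED
  event#11 t=28ms outcome=S: state=CLOSED
  event#12 t=32ms outcome=F: state=CLOSED
  event#13 t=34ms outcome=S: state=CLOSED

Answer: CCCCCOOOOCCCC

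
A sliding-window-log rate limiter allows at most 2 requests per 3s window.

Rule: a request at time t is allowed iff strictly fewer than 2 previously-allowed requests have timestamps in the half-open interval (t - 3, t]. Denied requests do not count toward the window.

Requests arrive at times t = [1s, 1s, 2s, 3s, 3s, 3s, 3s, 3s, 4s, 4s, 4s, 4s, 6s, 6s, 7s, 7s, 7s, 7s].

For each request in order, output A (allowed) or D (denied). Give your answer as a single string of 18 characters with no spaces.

Answer: AADDDDDDAADDDDAADD

Derivation:
Tracking allowed requests in the window:
  req#1 t=1s: ALLOW
  req#2 t=1s: ALLOW
  req#3 t=2s: DENY
  req#4 t=3s: DENY
  req#5 t=3s: DENY
  req#6 t=3s: DENY
  req#7 t=3s: DENY
  req#8 t=3s: DENY
  req#9 t=4s: ALLOW
  req#10 t=4s: ALLOW
  req#11 t=4s: DENY
  req#12 t=4s: DENY
  req#13 t=6s: DENY
  req#14 t=6s: DENY
  req#15 t=7s: ALLOW
  req#16 t=7s: ALLOW
  req#17 t=7s: DENY
  req#18 t=7s: DENY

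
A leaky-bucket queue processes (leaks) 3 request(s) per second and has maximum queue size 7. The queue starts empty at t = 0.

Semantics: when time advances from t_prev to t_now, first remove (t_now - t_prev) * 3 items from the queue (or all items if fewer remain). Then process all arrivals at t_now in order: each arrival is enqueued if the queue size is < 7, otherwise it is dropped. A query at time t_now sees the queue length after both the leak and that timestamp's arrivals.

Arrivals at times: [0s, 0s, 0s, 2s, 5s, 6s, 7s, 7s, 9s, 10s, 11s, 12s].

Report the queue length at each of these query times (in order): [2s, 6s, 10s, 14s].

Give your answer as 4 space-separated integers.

Queue lengths at query times:
  query t=2s: backlog = 1
  query t=6s: backlog = 1
  query t=10s: backlog = 1
  query t=14s: backlog = 0

Answer: 1 1 1 0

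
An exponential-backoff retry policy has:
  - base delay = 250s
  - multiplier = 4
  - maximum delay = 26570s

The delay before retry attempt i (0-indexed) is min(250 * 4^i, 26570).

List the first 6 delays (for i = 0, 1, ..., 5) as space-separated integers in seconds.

Answer: 250 1000 4000 16000 26570 26570

Derivation:
Computing each delay:
  i=0: min(250*4^0, 26570) = 250
  i=1: min(250*4^1, 26570) = 1000
  i=2: min(250*4^2, 26570) = 4000
  i=3: min(250*4^3, 26570) = 16000
  i=4: min(250*4^4, 26570) = 26570
  i=5: min(250*4^5, 26570) = 26570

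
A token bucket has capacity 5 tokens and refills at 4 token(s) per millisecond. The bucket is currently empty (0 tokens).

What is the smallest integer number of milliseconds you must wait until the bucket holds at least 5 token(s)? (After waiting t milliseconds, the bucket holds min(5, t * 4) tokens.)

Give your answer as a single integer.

Need t * 4 >= 5, so t >= 5/4.
Smallest integer t = ceil(5/4) = 2.

Answer: 2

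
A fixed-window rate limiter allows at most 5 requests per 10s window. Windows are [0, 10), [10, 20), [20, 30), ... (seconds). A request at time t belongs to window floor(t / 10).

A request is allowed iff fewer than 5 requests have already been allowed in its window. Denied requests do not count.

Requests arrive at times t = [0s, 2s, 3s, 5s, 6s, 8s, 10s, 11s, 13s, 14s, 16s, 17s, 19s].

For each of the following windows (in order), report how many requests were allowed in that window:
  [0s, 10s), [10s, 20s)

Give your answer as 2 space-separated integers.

Answer: 5 5

Derivation:
Processing requests:
  req#1 t=0s (window 0): ALLOW
  req#2 t=2s (window 0): ALLOW
  req#3 t=3s (window 0): ALLOW
  req#4 t=5s (window 0): ALLOW
  req#5 t=6s (window 0): ALLOW
  req#6 t=8s (window 0): DENY
  req#7 t=10s (window 1): ALLOW
  req#8 t=11s (window 1): ALLOW
  req#9 t=13s (window 1): ALLOW
  req#10 t=14s (window 1): ALLOW
  req#11 t=16s (window 1): ALLOW
  req#12 t=17s (window 1): DENY
  req#13 t=19s (window 1): DENY

Allowed counts by window: 5 5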